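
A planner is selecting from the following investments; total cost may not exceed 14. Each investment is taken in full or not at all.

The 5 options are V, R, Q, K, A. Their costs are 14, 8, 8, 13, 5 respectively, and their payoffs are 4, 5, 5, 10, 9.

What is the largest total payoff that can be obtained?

14

K: cost 13 ≤ 14, payoff 10.
R + A: cost 8 + 5 = 13 ≤ 14, payoff 5 + 9 = 14.
Q + A: cost 8 + 5 = 13 ≤ 14, payoff 5 + 9 = 14.
The maximum payoff is 14; one optimal choice is R and A.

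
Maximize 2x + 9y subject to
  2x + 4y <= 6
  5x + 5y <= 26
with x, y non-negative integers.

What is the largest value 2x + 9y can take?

The continuous relaxation peaks at (0, 1.5) with value 13.50; rounding to a feasible lattice point costs some objective.
(x,y)=(1,1): 2·1+4·1=6≤6, 5·1+5·1=10≤26, objective 11.
(x,y)=(0,1): 2·0+4·1=4≤6, 5·0+5·1=5≤26, objective 9.
(x,y)=(2,0): 2·2+4·0=4≤6, 5·2+5·0=10≤26, objective 4.
The best lattice point is (1,1), giving 11.

11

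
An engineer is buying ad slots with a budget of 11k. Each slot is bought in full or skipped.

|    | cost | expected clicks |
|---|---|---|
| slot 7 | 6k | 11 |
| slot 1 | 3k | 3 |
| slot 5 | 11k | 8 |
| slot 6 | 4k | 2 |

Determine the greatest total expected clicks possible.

Allowing fractional choices, the relaxed optimum would be about 15.5, but ad slots are indivisible.
slot 7 + slot 6: cost 6 + 4 = 10 ≤ 11, expected clicks 11 + 2 = 13.
slot 7 + slot 1: cost 6 + 3 = 9 ≤ 11, expected clicks 11 + 3 = 14.
Best is slot 7 and slot 1 with total expected clicks 14.

14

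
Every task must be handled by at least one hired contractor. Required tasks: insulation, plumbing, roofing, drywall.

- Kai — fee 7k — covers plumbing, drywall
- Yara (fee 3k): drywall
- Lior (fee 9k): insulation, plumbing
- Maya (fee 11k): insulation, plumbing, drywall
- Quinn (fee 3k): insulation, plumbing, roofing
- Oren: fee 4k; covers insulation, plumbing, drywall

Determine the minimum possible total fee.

6

Choose Yara and Quinn: together they cover insulation, plumbing, roofing, drywall — every task.
Total fee: 3 + 3 = 6.
No cover costs less than 6.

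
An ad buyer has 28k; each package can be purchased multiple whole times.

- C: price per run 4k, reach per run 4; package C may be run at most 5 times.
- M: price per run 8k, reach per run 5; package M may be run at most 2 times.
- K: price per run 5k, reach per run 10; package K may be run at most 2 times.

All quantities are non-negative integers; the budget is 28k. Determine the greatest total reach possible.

4×C and 2×K: price 26 ≤ 28, reach 4·4 + 2·10 = 36.
2×C, 1×M, and 2×K: price 26 ≤ 28, reach 2·4 + 1·5 + 2·10 = 33.
Best is 36.

36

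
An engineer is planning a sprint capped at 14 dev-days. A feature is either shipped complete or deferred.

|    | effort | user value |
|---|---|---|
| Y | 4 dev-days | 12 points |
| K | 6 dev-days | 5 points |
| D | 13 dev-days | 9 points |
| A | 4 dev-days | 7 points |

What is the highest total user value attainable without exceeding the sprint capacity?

Y + A: effort 4 + 4 = 8 ≤ 14, user value 12 + 7 = 19.
Y + K + A: effort 4 + 6 + 4 = 14 ≤ 14, user value 12 + 5 + 7 = 24.
Best is Y, K, and A with total user value 24.

24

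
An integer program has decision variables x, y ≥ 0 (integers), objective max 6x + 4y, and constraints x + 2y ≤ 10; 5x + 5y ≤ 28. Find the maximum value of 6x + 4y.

(x,y)=(5,0) is feasible, giving 30.
(x,y)=(4,1) is feasible, giving 28.
(x,y)=(4,0) is feasible, giving 24.
The best lattice point is (5,0), giving 30.

30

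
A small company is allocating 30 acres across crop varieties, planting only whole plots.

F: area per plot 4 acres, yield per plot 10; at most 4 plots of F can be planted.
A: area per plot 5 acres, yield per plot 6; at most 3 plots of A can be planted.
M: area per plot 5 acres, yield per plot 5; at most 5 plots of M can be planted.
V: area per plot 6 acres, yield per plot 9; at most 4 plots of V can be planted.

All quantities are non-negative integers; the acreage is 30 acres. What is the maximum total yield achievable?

58

F has the best ratio (10/4); taking only F gives at most 4×10 = 40 (stopped by the supply cap of 4).
Mixing does better — 4×F and 2×V: area 28 ≤ 30, yield 4·10 + 2·9 = 58.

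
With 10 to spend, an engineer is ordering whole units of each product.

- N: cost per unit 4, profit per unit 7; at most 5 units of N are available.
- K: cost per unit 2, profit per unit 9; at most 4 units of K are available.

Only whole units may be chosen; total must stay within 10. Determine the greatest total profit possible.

36

1×N and 3×K: cost 10 ≤ 10, profit 1·7 + 3·9 = 34.
4×K: cost 8 ≤ 10, profit 4·9 = 36.
Best is 36.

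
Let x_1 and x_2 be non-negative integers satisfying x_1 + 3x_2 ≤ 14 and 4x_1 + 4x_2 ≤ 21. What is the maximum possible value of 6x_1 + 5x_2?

(x_1,x_2)=(5,0): 1·5+3·0=5≤14, 4·5+4·0=20≤21, objective 30.
(x_1,x_2)=(4,1): 1·4+3·1=7≤14, 4·4+4·1=20≤21, objective 29.
(x_1,x_2)=(4,0): 1·4+3·0=4≤14, 4·4+4·0=16≤21, objective 24.
Maximum is 30 at (x_1,x_2)=(5,0).

30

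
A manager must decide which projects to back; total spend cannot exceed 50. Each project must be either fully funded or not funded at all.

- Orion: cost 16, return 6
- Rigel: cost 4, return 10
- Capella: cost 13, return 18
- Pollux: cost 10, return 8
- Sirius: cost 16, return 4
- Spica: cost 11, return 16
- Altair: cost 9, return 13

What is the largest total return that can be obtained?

65

Rigel + Capella + Spica + Altair: cost 4 + 13 + 11 + 9 = 37 ≤ 50, return 10 + 18 + 16 + 13 = 57.
Capella + Pollux + Spica + Altair: cost 13 + 10 + 11 + 9 = 43 ≤ 50, return 18 + 8 + 16 + 13 = 55.
Rigel + Capella + Pollux + Spica + Altair: cost 4 + 13 + 10 + 11 + 9 = 47 ≤ 50, return 10 + 18 + 8 + 16 + 13 = 65.
Best is Rigel, Capella, Pollux, Spica, and Altair with total return 65.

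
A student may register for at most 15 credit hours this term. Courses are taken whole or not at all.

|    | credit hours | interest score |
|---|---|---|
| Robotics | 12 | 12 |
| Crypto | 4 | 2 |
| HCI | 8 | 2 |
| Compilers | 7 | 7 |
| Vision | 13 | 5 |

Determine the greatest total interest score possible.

12

Crypto + Compilers: credit hours 4 + 7 = 11 ≤ 15, interest score 2 + 7 = 9.
Robotics: credit hours 12 ≤ 15, interest score 12.
Best is Robotics with total interest score 12.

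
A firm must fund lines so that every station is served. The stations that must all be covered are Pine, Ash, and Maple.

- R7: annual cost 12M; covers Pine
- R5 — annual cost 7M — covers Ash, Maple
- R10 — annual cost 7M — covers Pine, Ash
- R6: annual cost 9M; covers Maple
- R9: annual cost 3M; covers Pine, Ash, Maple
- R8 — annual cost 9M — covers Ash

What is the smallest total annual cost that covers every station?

R9 alone covers Pine, Ash, Maple — every station.
Total annual cost: 3.
No cover costs less than 3.

3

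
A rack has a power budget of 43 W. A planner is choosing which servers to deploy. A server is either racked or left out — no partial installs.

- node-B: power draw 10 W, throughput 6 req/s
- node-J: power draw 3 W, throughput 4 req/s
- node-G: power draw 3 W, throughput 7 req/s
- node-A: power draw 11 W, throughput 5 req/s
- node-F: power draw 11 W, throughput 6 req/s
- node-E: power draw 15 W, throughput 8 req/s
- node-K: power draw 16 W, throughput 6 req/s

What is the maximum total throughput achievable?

31

This is an integer program with binary decision variables.
node-J + node-G + node-A + node-F + node-E: power draw 3 + 3 + 11 + 11 + 15 = 43 ≤ 43, throughput 4 + 7 + 5 + 6 + 8 = 30.
node-B + node-J + node-G + node-F + node-E: power draw 10 + 3 + 3 + 11 + 15 = 42 ≤ 43, throughput 6 + 4 + 7 + 6 + 8 = 31.
node-B + node-J + node-G + node-A + node-E: power draw 10 + 3 + 3 + 11 + 15 = 42 ≤ 43, throughput 6 + 4 + 7 + 5 + 8 = 30.
Best is node-B, node-J, node-G, node-F, and node-E with total throughput 31.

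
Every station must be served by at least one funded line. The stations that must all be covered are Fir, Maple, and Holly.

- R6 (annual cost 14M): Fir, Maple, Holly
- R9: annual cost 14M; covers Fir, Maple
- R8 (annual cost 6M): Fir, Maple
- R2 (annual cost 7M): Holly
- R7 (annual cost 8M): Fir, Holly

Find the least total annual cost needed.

13

Choose R8 and R2: together they cover Fir, Maple, Holly — every station.
Total annual cost: 6 + 7 = 13.
No cover costs less than 13.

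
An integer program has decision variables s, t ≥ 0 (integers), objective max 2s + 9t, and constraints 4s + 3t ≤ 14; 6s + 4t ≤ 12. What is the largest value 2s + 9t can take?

27

(s,t)=(0,3): 4·0+3·3=9≤14, 6·0+4·3=12≤12, objective 27.
(s,t)=(0,2): 4·0+3·2=6≤14, 6·0+4·2=8≤12, objective 18.
The best lattice point is (0,3), giving 27.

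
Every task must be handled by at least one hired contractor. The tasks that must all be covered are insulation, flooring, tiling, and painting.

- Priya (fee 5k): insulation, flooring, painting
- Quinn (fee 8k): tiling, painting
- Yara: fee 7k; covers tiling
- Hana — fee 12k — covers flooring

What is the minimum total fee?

Choose Priya and Yara: together they cover insulation, flooring, tiling, painting — every task.
Total fee: 5 + 7 = 12.
No cover costs less than 12.

12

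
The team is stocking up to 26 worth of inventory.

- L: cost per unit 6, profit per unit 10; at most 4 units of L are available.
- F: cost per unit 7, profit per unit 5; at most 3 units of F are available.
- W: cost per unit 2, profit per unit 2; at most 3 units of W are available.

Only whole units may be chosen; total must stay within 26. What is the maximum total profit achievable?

4×L: cost 24 ≤ 26, profit 4·10 = 40.
4×L and 1×W: cost 26 ≤ 26, profit 4·10 + 1·2 = 42.
Best is 42.

42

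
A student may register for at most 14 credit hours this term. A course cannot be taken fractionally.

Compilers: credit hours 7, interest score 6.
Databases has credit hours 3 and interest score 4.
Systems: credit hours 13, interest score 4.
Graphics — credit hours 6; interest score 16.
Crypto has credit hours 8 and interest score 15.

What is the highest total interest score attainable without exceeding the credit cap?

31

Take Graphics and Crypto: credit hours 6 + 8 = 14 ≤ 14, interest score 16 + 15 = 31.
No other feasible combination does better.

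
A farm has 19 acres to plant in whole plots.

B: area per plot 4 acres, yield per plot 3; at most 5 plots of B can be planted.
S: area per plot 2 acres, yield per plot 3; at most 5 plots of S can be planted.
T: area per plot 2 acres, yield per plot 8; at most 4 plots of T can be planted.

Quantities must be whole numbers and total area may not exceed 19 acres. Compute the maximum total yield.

47

Take 5×S and 4×T: area 18 ≤ 19, yield 5·3 + 4·8 = 47.
T has the best ratio (8/2) and is taken to its limit of 4; remaining capacity is filled optimally with the others.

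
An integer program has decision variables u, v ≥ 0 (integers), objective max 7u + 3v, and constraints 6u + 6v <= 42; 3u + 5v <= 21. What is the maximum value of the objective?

49

(u,v)=(7,0): 6·7+6·0=42≤42, 3·7+5·0=21≤21, objective 49.
(u,v)=(6,0): 6·6+6·0=36≤42, 3·6+5·0=18≤21, objective 42.
No feasible integer point exceeds 49.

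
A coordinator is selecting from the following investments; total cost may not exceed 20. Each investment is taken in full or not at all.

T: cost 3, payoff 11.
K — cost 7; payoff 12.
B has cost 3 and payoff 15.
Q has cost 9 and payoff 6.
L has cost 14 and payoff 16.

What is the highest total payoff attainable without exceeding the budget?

42

This is a 0-1 knapsack instance.
Allowing fractional choices, the relaxed optimum would be about 46.0, but investments are indivisible.
K + B + Q: cost 7 + 3 + 9 = 19 ≤ 20, payoff 12 + 15 + 6 = 33.
T + B + L: cost 3 + 3 + 14 = 20 ≤ 20, payoff 11 + 15 + 16 = 42.
T + K + B: cost 3 + 7 + 3 = 13 ≤ 20, payoff 11 + 12 + 15 = 38.
Best is T, B, and L with total payoff 42.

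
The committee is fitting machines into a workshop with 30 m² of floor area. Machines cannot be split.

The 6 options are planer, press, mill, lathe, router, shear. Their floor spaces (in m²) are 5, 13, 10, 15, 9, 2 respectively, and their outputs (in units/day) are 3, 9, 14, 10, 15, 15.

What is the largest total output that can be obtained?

47

Take planer, mill, router, and shear: floor space 5 + 10 + 9 + 2 = 26 ≤ 30, output 3 + 14 + 15 + 15 = 47.
No other feasible combination does better.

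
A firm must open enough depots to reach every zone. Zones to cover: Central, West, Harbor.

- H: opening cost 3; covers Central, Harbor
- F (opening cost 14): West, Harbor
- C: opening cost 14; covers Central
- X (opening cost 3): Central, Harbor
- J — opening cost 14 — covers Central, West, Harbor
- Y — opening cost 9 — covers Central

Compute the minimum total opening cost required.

14

The greedy cost-per-new-zone heuristic would pick H and F for 17, but a cheaper cover exists.
J alone covers Central, West, Harbor — every zone.
Total opening cost: 14.
No cover costs less than 14.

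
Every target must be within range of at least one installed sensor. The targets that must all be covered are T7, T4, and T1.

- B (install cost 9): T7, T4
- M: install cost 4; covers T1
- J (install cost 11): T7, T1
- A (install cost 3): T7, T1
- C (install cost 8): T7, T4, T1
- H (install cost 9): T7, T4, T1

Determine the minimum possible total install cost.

This is a weighted set-cover instance.
The greedy cost-per-new-target heuristic would pick A and C for 11, but a cheaper cover exists.
C alone covers T7, T4, T1 — every target.
Total install cost: 8.
No cover costs less than 8.

8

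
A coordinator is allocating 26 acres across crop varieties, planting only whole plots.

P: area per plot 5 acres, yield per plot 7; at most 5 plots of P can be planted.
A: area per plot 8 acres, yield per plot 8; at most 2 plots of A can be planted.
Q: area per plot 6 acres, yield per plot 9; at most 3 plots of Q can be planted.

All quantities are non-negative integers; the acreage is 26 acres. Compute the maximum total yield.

37

This is a bounded integer knapsack.
Q has the best ratio (9/6); taking only Q gives at most 3×9 = 27 (stopped by the supply cap of 3).
Mixing does better — 4×P and 1×Q: area 26 ≤ 26, yield 4·7 + 1·9 = 37.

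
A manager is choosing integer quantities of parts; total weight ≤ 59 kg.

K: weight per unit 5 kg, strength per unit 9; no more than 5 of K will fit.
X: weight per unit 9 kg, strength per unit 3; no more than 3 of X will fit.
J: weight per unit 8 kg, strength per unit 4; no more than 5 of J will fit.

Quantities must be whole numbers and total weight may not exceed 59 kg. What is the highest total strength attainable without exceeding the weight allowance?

61

K has the best ratio (9/5); taking only K gives at most 5×9 = 45 (stopped by the supply cap of 5).
Mixing does better — 5×K and 4×J: weight 57 ≤ 59, strength 5·9 + 4·4 = 61.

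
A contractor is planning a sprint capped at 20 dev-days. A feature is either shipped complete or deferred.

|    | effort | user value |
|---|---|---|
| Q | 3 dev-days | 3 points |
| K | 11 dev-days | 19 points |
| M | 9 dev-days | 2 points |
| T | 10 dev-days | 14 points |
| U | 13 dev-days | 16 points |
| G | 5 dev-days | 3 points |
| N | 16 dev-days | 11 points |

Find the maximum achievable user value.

25

Take Q, K, and G: effort 3 + 11 + 5 = 19 ≤ 20, user value 3 + 19 + 3 = 25.
No other feasible combination does better.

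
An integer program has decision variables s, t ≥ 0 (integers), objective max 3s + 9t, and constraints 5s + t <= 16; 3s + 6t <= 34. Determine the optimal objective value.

(s,t)=(1,5): 5·1+1·5=10≤16, 3·1+6·5=33≤34, objective 48.
(s,t)=(0,5): 5·0+1·5=5≤16, 3·0+6·5=30≤34, objective 45.
Maximum is 48 at (s,t)=(1,5).

48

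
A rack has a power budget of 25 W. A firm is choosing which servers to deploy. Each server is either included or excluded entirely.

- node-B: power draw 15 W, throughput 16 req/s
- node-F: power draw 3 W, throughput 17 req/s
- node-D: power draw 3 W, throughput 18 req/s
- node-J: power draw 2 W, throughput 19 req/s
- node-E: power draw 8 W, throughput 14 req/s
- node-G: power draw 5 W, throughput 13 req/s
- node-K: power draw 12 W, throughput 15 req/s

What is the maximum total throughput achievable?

Treat it as a binary knapsack problem.
Allowing fractional choices, the relaxed optimum would be about 86.0, but servers are indivisible.
node-F + node-D + node-J + node-G + node-K: power draw 3 + 3 + 2 + 5 + 12 = 25 ≤ 25, throughput 17 + 18 + 19 + 13 + 15 = 82.
node-F + node-D + node-J + node-E + node-G: power draw 3 + 3 + 2 + 8 + 5 = 21 ≤ 25, throughput 17 + 18 + 19 + 14 + 13 = 81.
Best is node-F, node-D, node-J, node-G, and node-K with total throughput 82.

82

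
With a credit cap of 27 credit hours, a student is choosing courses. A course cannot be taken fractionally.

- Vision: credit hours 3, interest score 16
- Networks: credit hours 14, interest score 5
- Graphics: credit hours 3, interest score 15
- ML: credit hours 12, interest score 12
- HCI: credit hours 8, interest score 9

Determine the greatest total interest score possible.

52

Vision + Graphics + ML + HCI: credit hours 3 + 3 + 12 + 8 = 26 ≤ 27, interest score 16 + 15 + 12 + 9 = 52.
Vision + Graphics + ML: credit hours 3 + 3 + 12 = 18 ≤ 27, interest score 16 + 15 + 12 = 43.
Vision + Graphics + HCI: credit hours 3 + 3 + 8 = 14 ≤ 27, interest score 16 + 15 + 9 = 40.
Best is Vision, Graphics, ML, and HCI with total interest score 52.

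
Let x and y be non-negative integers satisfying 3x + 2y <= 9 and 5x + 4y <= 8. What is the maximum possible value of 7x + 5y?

10

Relaxing integrality, the LP optimum is 11.20 at (x,y) = (1.6, 0), which is not an integer point.
(x,y)=(0,2): 3·0+2·2=4≤9, 5·0+4·2=8≤8, objective 10.
(x,y)=(1,0): 3·1+2·0=3≤9, 5·1+4·0=5≤8, objective 7.
(x,y)=(0,1): 3·0+2·1=2≤9, 5·0+4·1=4≤8, objective 5.
No feasible integer point exceeds 10.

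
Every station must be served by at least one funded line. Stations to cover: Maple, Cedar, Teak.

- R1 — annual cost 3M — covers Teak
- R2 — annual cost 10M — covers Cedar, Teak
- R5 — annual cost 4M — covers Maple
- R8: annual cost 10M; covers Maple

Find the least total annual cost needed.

The greedy cost-per-new-station heuristic would pick R1, R5, and R2 for 17, but a cheaper cover exists.
Choose R2 and R5: together they cover Maple, Cedar, Teak — every station.
Total annual cost: 10 + 4 = 14.
No cover costs less than 14.

14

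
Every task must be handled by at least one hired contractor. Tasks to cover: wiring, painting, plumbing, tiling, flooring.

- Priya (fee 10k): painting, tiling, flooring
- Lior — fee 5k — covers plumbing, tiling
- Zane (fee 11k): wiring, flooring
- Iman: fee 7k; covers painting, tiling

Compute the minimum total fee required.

The greedy cost-per-new-task heuristic would pick Lior, Priya, and Zane for 26, but a cheaper cover exists.
Choose Lior, Zane, and Iman: together they cover wiring, painting, plumbing, tiling, flooring — every task.
Total fee: 5 + 11 + 7 = 23.
No cover costs less than 23.

23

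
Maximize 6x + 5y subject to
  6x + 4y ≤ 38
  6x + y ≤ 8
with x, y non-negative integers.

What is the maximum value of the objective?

(x,y)=(0,8) is feasible, giving 40.
(x,y)=(0,7) is feasible, giving 35.
Maximum is 40 at (x,y)=(0,8).

40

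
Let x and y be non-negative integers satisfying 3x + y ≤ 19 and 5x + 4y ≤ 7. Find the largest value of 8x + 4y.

(x,y)=(1,0) is feasible, giving 8.
(x,y)=(0,1) is feasible, giving 4.
(x,y)=(0,0) is feasible, giving 0.
The best lattice point is (1,0), giving 8.

8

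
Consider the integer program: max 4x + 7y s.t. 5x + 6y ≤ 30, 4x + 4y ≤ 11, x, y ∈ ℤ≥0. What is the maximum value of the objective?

14

(x,y)=(0,2) is feasible, giving 14.
(x,y)=(1,1) is feasible, giving 11.
(x,y)=(0,1) is feasible, giving 7.
Maximum is 14 at (x,y)=(0,2).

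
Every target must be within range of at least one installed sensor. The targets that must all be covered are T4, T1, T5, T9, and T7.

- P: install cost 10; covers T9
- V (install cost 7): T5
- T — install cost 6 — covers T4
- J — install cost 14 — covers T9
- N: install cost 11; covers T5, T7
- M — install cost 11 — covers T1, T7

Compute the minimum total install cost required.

The greedy cost-per-new-target heuristic would pick N, T, P, and M for 38, but a cheaper cover exists.
Choose P, V, T, and M: together they cover T4, T1, T5, T9, T7 — every target.
Total install cost: 10 + 7 + 6 + 11 = 34.
No cover costs less than 34.

34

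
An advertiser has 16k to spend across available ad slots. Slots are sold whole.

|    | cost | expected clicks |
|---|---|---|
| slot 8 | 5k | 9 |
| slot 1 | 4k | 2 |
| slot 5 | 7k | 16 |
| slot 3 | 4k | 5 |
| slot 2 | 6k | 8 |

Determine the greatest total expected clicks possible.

This is a 0-1 knapsack instance.
slot 8 + slot 1 + slot 5: cost 5 + 4 + 7 = 16 ≤ 16, expected clicks 9 + 2 + 16 = 27.
slot 8 + slot 5 + slot 3: cost 5 + 7 + 4 = 16 ≤ 16, expected clicks 9 + 16 + 5 = 30.
slot 8 + slot 5: cost 5 + 7 = 12 ≤ 16, expected clicks 9 + 16 = 25.
Best is slot 8, slot 5, and slot 3 with total expected clicks 30.

30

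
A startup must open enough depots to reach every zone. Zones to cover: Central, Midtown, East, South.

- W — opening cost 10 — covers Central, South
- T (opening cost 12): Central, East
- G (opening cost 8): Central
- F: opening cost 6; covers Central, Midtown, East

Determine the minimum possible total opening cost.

16

Choose W and F: together they cover Central, Midtown, East, South — every zone.
Total opening cost: 10 + 6 = 16.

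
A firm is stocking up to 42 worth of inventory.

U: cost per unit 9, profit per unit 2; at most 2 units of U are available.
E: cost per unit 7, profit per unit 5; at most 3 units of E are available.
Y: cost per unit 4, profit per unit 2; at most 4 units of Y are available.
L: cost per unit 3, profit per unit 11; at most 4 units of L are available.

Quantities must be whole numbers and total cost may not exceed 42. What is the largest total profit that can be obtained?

63

This is a bounded integer knapsack.
L has the best ratio (11/3); taking only L gives at most 4×11 = 44 (stopped by the supply cap of 4).
Mixing does better — 3×E, 2×Y, and 4×L: cost 41 ≤ 42, profit 3·5 + 2·2 + 4·11 = 63.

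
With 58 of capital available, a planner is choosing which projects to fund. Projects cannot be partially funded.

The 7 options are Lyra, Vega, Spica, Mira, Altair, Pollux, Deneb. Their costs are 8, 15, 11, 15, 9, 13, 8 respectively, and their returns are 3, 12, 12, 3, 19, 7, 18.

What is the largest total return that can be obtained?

Treat it as a binary knapsack problem.
Allowing fractional choices, the relaxed optimum would be about 68.8, but projects are indivisible.
Lyra + Vega + Spica + Altair + Deneb: cost 8 + 15 + 11 + 9 + 8 = 51 ≤ 58, return 3 + 12 + 12 + 19 + 18 = 64.
Vega + Spica + Mira + Altair + Deneb: cost 15 + 11 + 15 + 9 + 8 = 58 ≤ 58, return 12 + 12 + 3 + 19 + 18 = 64.
Vega + Spica + Altair + Pollux + Deneb: cost 15 + 11 + 9 + 13 + 8 = 56 ≤ 58, return 12 + 12 + 19 + 7 + 18 = 68.
Best is Vega, Spica, Altair, Pollux, and Deneb with total return 68.

68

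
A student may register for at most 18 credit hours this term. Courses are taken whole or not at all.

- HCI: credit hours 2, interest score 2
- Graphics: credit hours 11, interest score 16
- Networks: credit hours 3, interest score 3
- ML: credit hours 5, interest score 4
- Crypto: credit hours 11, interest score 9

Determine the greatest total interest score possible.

22

Allowing fractional choices, the relaxed optimum would be about 22.6, but courses are indivisible.
HCI + Graphics + Networks: credit hours 2 + 11 + 3 = 16 ≤ 18, interest score 2 + 16 + 3 = 21.
HCI + Graphics + ML: credit hours 2 + 11 + 5 = 18 ≤ 18, interest score 2 + 16 + 4 = 22.
Graphics + ML: credit hours 11 + 5 = 16 ≤ 18, interest score 16 + 4 = 20.
Best is HCI, Graphics, and ML with total interest score 22.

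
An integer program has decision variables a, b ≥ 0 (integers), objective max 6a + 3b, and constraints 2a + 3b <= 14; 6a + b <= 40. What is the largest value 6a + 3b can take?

The continuous relaxation peaks at (6.62, 0.25) with value 40.50; rounding to a feasible lattice point costs some objective.
(a,b)=(6,0): 2·6+3·0=12≤14, 6·6+1·0=36≤40, objective 36.
(a,b)=(5,1): 2·5+3·1=13≤14, 6·5+1·1=31≤40, objective 33.
(a,b)=(5,0): 2·5+3·0=10≤14, 6·5+1·0=30≤40, objective 30.
Maximum is 36 at (a,b)=(6,0).

36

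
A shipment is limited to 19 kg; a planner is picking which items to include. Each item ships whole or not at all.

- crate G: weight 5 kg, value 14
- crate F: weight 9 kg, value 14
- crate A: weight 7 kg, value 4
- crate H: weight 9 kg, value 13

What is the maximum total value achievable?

28

Allowing fractional choices, the relaxed optimum would be about 35.2, but items are indivisible.
crate G + crate H: weight 5 + 9 = 14 ≤ 19, value 14 + 13 = 27.
crate G + crate F: weight 5 + 9 = 14 ≤ 19, value 14 + 14 = 28.
Best is crate G and crate F with total value 28.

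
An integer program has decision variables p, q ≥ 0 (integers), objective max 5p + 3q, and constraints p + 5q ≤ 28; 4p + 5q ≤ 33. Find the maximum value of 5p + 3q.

Relaxing integrality, the LP optimum is 41.25 at (p,q) = (8.25, 0), which is not an integer point.
(p,q)=(8,0): 1·8+5·0=8≤28, 4·8+5·0=32≤33, objective 40.
(p,q)=(7,1): 1·7+5·1=12≤28, 4·7+5·1=33≤33, objective 38.
No feasible integer point exceeds 40.

40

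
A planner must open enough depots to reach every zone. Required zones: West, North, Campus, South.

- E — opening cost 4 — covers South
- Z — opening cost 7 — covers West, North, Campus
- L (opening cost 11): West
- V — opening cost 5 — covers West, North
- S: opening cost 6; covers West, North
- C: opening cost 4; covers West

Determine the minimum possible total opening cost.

Choose E and Z: together they cover West, North, Campus, South — every zone.
Total opening cost: 4 + 7 = 11.
No cover costs less than 11.

11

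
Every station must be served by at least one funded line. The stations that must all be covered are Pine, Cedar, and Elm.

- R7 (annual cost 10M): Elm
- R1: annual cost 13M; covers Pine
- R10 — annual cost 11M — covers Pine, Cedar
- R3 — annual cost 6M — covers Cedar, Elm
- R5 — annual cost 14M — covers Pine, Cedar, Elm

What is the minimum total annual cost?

This is an integer covering problem.
R5 alone covers Pine, Cedar, Elm — every station.
Total annual cost: 14.

14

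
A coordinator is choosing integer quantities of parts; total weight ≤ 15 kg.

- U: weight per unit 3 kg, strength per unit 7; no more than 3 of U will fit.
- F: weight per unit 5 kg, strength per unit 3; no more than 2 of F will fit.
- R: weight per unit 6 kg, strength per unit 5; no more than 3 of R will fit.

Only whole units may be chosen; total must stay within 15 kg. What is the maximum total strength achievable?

Take 3×U and 1×R: weight 15 ≤ 15, strength 3·7 + 1·5 = 26.
U has the best ratio (7/3) and is taken to its limit of 3; remaining capacity is filled optimally with the others.

26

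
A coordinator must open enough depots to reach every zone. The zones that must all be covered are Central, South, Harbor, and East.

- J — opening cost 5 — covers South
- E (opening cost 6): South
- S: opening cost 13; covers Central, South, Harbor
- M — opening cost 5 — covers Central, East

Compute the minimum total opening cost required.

18

This is a weighted set-cover instance.
The greedy cost-per-new-zone heuristic would pick M, J, and S for 23, but a cheaper cover exists.
Choose S and M: together they cover Central, South, Harbor, East — every zone.
Total opening cost: 13 + 5 = 18.
No cover costs less than 18.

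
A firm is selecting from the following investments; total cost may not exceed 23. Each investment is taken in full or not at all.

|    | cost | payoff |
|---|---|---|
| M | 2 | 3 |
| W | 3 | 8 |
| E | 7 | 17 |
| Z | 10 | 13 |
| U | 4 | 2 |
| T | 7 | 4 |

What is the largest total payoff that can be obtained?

This is an integer program with binary decision variables.
M + W + E + Z: cost 2 + 3 + 7 + 10 = 22 ≤ 23, payoff 3 + 8 + 17 + 13 = 41.
M + E + Z + U: cost 2 + 7 + 10 + 4 = 23 ≤ 23, payoff 3 + 17 + 13 + 2 = 35.
W + E + Z: cost 3 + 7 + 10 = 20 ≤ 23, payoff 8 + 17 + 13 = 38.
Best is M, W, E, and Z with total payoff 41.

41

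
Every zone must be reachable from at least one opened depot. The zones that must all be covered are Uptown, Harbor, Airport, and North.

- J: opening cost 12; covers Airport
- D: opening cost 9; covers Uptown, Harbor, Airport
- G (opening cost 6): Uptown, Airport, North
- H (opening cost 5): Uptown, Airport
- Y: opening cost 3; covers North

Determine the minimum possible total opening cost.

Choose D and Y: together they cover Uptown, Harbor, Airport, North — every zone.
Total opening cost: 9 + 3 = 12.

12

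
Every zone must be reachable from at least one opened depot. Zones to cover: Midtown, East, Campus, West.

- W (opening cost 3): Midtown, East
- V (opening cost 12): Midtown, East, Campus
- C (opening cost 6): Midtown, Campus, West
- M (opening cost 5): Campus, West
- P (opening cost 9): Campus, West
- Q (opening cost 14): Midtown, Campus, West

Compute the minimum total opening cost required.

8

Choose W and M: together they cover Midtown, East, Campus, West — every zone.
Total opening cost: 3 + 5 = 8.
No cover costs less than 8.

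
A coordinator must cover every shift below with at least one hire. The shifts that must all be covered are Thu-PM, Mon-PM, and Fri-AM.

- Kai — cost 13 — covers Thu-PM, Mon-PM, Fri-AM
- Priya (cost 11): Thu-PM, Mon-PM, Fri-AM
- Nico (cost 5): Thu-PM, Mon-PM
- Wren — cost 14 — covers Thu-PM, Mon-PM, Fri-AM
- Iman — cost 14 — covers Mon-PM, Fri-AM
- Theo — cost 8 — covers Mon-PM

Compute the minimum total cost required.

The greedy cost-per-new-shift heuristic would pick Nico and Priya for 16, but a cheaper cover exists.
Priya alone covers Thu-PM, Mon-PM, Fri-AM — every shift.
Total cost: 11.
No cover costs less than 11.

11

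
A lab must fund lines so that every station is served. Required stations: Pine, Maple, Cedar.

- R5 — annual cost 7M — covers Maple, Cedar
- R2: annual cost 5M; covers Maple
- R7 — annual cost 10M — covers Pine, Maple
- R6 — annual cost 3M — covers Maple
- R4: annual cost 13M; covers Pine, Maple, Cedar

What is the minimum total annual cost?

The greedy cost-per-new-station heuristic would pick R6 and R4 for 16, but a cheaper cover exists.
R4 alone covers Pine, Maple, Cedar — every station.
Total annual cost: 13.
No cover costs less than 13.

13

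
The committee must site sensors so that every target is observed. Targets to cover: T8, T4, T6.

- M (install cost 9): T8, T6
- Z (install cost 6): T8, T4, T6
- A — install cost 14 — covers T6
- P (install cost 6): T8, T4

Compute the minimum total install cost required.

Z alone covers T8, T4, T6 — every target.
Total install cost: 6.
No cover costs less than 6.

6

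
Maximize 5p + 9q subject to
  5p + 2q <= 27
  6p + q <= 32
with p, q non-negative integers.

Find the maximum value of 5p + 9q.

117

(p,q)=(0,13): 5·0+2·13=26≤27, 6·0+1·13=13≤32, objective 117.
(p,q)=(0,12): 5·0+2·12=24≤27, 6·0+1·12=12≤32, objective 108.
Maximum is 117 at (p,q)=(0,13).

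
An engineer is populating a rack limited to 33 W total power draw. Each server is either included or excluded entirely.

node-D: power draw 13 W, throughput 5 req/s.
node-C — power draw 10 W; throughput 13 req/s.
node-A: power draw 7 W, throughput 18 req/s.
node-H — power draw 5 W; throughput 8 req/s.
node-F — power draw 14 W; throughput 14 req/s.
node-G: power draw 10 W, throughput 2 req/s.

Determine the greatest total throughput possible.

45

node-C + node-A + node-H + node-G: power draw 10 + 7 + 5 + 10 = 32 ≤ 33, throughput 13 + 18 + 8 + 2 = 41.
node-C + node-A + node-F: power draw 10 + 7 + 14 = 31 ≤ 33, throughput 13 + 18 + 14 = 45.
Best is node-C, node-A, and node-F with total throughput 45.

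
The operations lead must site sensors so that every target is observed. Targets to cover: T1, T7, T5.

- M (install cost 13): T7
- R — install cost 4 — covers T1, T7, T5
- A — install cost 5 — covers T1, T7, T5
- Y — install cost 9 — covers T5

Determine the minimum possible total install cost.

R alone covers T1, T7, T5 — every target.
Total install cost: 4.

4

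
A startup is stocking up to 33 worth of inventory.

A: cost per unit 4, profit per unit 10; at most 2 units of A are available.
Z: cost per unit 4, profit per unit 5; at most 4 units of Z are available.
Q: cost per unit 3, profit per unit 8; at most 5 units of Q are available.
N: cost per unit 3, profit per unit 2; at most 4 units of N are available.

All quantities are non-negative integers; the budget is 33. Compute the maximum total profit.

70

2×A, 1×Z, 5×Q, and 2×N: cost 33 ≤ 33, profit 2·10 + 1·5 + 5·8 + 2·2 = 69.
2×A, 2×Z, and 5×Q: cost 31 ≤ 33, profit 2·10 + 2·5 + 5·8 = 70.
Best is 70.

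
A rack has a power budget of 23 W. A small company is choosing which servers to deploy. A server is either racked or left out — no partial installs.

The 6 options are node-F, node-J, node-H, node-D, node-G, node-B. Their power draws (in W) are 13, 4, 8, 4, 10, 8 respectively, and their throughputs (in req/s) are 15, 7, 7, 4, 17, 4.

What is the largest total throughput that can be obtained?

Treat it as a binary knapsack problem.
Take node-F and node-G: power draw 13 + 10 = 23 ≤ 23, throughput 15 + 17 = 32.
No other feasible combination does better.

32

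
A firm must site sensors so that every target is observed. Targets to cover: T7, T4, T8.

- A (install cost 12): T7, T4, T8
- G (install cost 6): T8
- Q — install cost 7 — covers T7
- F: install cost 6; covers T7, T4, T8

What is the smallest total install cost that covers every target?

F alone covers T7, T4, T8 — every target.
Total install cost: 6.
No cover costs less than 6.

6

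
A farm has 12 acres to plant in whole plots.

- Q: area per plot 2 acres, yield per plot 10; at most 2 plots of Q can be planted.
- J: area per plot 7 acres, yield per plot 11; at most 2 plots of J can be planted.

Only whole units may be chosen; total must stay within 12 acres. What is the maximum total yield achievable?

31

Q has the best ratio (10/2); taking only Q gives at most 2×10 = 20 (stopped by the supply cap of 2).
Mixing does better — 2×Q and 1×J: area 11 ≤ 12, yield 2·10 + 1·11 = 31.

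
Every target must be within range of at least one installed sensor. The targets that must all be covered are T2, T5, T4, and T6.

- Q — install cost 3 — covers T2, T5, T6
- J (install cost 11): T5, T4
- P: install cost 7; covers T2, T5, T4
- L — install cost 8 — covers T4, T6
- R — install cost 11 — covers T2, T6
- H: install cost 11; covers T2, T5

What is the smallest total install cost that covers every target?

10

Choose Q and P: together they cover T2, T5, T4, T6 — every target.
Total install cost: 3 + 7 = 10.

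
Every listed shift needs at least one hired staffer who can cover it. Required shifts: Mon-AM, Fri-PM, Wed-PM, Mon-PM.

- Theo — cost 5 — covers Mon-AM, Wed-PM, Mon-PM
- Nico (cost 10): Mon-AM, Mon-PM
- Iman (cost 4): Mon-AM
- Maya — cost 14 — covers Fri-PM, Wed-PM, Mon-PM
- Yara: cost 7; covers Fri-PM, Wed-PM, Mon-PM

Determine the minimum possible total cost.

This is a weighted set-cover instance.
The greedy cost-per-new-shift heuristic would pick Theo and Yara for 12, but a cheaper cover exists.
Choose Iman and Yara: together they cover Mon-AM, Fri-PM, Wed-PM, Mon-PM — every shift.
Total cost: 4 + 7 = 11.
No cover costs less than 11.

11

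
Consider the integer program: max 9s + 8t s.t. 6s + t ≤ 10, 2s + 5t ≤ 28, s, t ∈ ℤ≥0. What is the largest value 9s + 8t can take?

41

Relaxing integrality, the LP optimum is 49.36 at (s,t) = (0.786, 5.29), which is not an integer point.
(s,t)=(1,4) is feasible, giving 41.
(s,t)=(0,5) is feasible, giving 40.
(s,t)=(1,3) is feasible, giving 33.
The best lattice point is (1,4), giving 41.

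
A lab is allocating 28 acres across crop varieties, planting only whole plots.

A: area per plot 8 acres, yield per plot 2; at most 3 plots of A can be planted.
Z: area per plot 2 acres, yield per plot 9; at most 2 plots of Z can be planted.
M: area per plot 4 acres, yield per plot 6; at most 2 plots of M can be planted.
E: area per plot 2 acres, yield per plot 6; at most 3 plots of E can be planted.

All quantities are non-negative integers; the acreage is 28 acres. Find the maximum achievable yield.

50

Take 1×A, 2×Z, 2×M, and 3×E: area 26 ≤ 28, yield 1·2 + 2·9 + 2·6 + 3·6 = 50.
Z has the best ratio (9/2) and is taken to its limit of 2; remaining capacity is filled optimally with the others.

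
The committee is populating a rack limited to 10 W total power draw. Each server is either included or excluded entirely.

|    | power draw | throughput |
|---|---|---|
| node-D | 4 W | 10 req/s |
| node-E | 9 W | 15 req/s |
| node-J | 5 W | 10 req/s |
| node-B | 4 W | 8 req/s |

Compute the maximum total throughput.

20

Allowing fractional choices, the relaxed optimum would be about 22.0, but servers are indivisible.
node-J + node-B: power draw 5 + 4 = 9 ≤ 10, throughput 10 + 8 = 18.
node-D + node-B: power draw 4 + 4 = 8 ≤ 10, throughput 10 + 8 = 18.
node-D + node-J: power draw 4 + 5 = 9 ≤ 10, throughput 10 + 10 = 20.
Best is node-D and node-J with total throughput 20.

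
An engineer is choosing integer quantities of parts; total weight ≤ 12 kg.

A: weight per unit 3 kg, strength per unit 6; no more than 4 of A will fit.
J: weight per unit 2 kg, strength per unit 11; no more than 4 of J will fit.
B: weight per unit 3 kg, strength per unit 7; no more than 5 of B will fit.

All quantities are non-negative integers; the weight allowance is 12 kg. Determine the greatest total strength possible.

51

1×A and 4×J: weight 11 ≤ 12, strength 1·6 + 4·11 = 50.
4×J and 1×B: weight 11 ≤ 12, strength 4·11 + 1·7 = 51.
Best is 51.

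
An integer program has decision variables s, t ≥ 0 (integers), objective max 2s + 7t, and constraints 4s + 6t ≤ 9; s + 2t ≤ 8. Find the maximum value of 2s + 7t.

Relaxing integrality, the LP optimum is 10.50 at (s,t) = (0, 1.5), which is not an integer point.
(s,t)=(0,1): 4·0+6·1=6≤9, 1·0+2·1=2≤8, objective 7.
(s,t)=(1,0): 4·1+6·0=4≤9, 1·1+2·0=1≤8, objective 2.
No feasible integer point exceeds 7.

7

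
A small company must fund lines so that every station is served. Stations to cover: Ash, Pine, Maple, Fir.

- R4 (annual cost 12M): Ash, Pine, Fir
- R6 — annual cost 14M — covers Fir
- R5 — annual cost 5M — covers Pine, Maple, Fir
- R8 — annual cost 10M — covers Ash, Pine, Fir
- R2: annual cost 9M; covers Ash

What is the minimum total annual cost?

14

Choose R5 and R2: together they cover Ash, Pine, Maple, Fir — every station.
Total annual cost: 5 + 9 = 14.
No cover costs less than 14.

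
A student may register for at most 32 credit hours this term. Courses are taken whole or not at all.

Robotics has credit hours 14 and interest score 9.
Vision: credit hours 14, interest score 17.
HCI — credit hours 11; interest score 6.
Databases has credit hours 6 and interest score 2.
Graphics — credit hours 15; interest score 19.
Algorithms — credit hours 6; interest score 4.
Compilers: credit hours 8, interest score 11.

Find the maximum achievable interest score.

36

Take Vision and Graphics: credit hours 14 + 15 = 29 ≤ 32, interest score 17 + 19 = 36.
No other feasible combination does better.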